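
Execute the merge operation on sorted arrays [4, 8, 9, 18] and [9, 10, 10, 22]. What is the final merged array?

Merging process:

Compare 4 vs 9: take 4 from left. Merged: [4]
Compare 8 vs 9: take 8 from left. Merged: [4, 8]
Compare 9 vs 9: take 9 from left. Merged: [4, 8, 9]
Compare 18 vs 9: take 9 from right. Merged: [4, 8, 9, 9]
Compare 18 vs 10: take 10 from right. Merged: [4, 8, 9, 9, 10]
Compare 18 vs 10: take 10 from right. Merged: [4, 8, 9, 9, 10, 10]
Compare 18 vs 22: take 18 from left. Merged: [4, 8, 9, 9, 10, 10, 18]
Append remaining from right: [22]. Merged: [4, 8, 9, 9, 10, 10, 18, 22]

Final merged array: [4, 8, 9, 9, 10, 10, 18, 22]
Total comparisons: 7

The merged array is [4, 8, 9, 9, 10, 10, 18, 22], requiring 7 comparisons. The merge step runs in O(n) time where n is the total number of elements.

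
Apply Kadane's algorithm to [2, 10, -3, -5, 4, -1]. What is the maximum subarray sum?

Using Kadane's algorithm on [2, 10, -3, -5, 4, -1]:

Scanning through the array:
Position 1 (value 10): max_ending_here = 12, max_so_far = 12
Position 2 (value -3): max_ending_here = 9, max_so_far = 12
Position 3 (value -5): max_ending_here = 4, max_so_far = 12
Position 4 (value 4): max_ending_here = 8, max_so_far = 12
Position 5 (value -1): max_ending_here = 7, max_so_far = 12

Maximum subarray: [2, 10]
Maximum sum: 12

The maximum subarray is [2, 10] with sum 12. This subarray runs from index 0 to index 1.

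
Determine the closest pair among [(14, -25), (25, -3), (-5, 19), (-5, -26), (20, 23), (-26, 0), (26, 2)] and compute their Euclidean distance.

Computing all pairwise distances among 7 points:

d((14, -25), (25, -3)) = 24.5967
d((14, -25), (-5, 19)) = 47.927
d((14, -25), (-5, -26)) = 19.0263
d((14, -25), (20, 23)) = 48.3735
d((14, -25), (-26, 0)) = 47.1699
d((14, -25), (26, 2)) = 29.5466
d((25, -3), (-5, 19)) = 37.2022
d((25, -3), (-5, -26)) = 37.8021
d((25, -3), (20, 23)) = 26.4764
d((25, -3), (-26, 0)) = 51.0882
d((25, -3), (26, 2)) = 5.099 <-- minimum
d((-5, 19), (-5, -26)) = 45.0
d((-5, 19), (20, 23)) = 25.318
d((-5, 19), (-26, 0)) = 28.3196
d((-5, 19), (26, 2)) = 35.3553
d((-5, -26), (20, 23)) = 55.0091
d((-5, -26), (-26, 0)) = 33.4215
d((-5, -26), (26, 2)) = 41.7732
d((20, 23), (-26, 0)) = 51.4296
d((20, 23), (26, 2)) = 21.8403
d((-26, 0), (26, 2)) = 52.0384

Closest pair: (25, -3) and (26, 2) with distance 5.099

The closest pair is (25, -3) and (26, 2) with Euclidean distance 5.099. For 7 points, brute-force pairwise comparison is shown above. For large n, the divide-and-conquer algorithm (sort by x, recurse on halves, check the dividing strip) achieves O(n log n).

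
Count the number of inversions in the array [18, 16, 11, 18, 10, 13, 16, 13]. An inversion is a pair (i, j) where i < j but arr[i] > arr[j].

Finding inversions in [18, 16, 11, 18, 10, 13, 16, 13]:

(0, 1): arr[0]=18 > arr[1]=16
(0, 2): arr[0]=18 > arr[2]=11
(0, 4): arr[0]=18 > arr[4]=10
(0, 5): arr[0]=18 > arr[5]=13
(0, 6): arr[0]=18 > arr[6]=16
(0, 7): arr[0]=18 > arr[7]=13
(1, 2): arr[1]=16 > arr[2]=11
(1, 4): arr[1]=16 > arr[4]=10
(1, 5): arr[1]=16 > arr[5]=13
(1, 7): arr[1]=16 > arr[7]=13
(2, 4): arr[2]=11 > arr[4]=10
(3, 4): arr[3]=18 > arr[4]=10
(3, 5): arr[3]=18 > arr[5]=13
(3, 6): arr[3]=18 > arr[6]=16
(3, 7): arr[3]=18 > arr[7]=13
(6, 7): arr[6]=16 > arr[7]=13

Total inversions: 16

The array has 16 inversion(s): (0,1), (0,2), (0,4), (0,5), (0,6), (0,7), (1,2), (1,4), (1,5), (1,7), (2,4), (3,4), (3,5), (3,6), (3,7), (6,7). Each pair (i,j) satisfies i < j and arr[i] > arr[j].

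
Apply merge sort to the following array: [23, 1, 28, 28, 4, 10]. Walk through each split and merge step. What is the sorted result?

Merge sort trace:

Split: [23, 1, 28, 28, 4, 10] -> [23, 1, 28] and [28, 4, 10]
  Split: [23, 1, 28] -> [23] and [1, 28]
    Split: [1, 28] -> [1] and [28]
    Merge: [1] + [28] -> [1, 28]
  Merge: [23] + [1, 28] -> [1, 23, 28]
  Split: [28, 4, 10] -> [28] and [4, 10]
    Split: [4, 10] -> [4] and [10]
    Merge: [4] + [10] -> [4, 10]
  Merge: [28] + [4, 10] -> [4, 10, 28]
Merge: [1, 23, 28] + [4, 10, 28] -> [1, 4, 10, 23, 28, 28]

Final sorted array: [1, 4, 10, 23, 28, 28]

The merge sort proceeds by recursively splitting the array and merging sorted halves.
After all merges, the sorted array is [1, 4, 10, 23, 28, 28].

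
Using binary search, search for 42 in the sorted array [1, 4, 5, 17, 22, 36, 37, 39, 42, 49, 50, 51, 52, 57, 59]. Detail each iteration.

Binary search for 42 in [1, 4, 5, 17, 22, 36, 37, 39, 42, 49, 50, 51, 52, 57, 59]:

lo=0, hi=14, mid=7, arr[mid]=39 -> 39 < 42, search right half
lo=8, hi=14, mid=11, arr[mid]=51 -> 51 > 42, search left half
lo=8, hi=10, mid=9, arr[mid]=49 -> 49 > 42, search left half
lo=8, hi=8, mid=8, arr[mid]=42 -> Found target at index 8!

Binary search finds 42 at index 8 after 4 comparisons. The search repeatedly halves the search space by comparing with the middle element.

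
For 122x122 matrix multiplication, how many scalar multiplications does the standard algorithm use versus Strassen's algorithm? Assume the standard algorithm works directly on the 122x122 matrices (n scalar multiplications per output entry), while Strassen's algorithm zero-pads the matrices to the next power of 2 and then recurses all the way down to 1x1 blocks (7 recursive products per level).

Matrix multiplication for 122x122 matrices:

Strassen's algorithm requires power-of-2 dimensions. Pad 122x122 to 128x128 (next power of 2).

Standard algorithm: 122^3 = 1815848 multiplications
Strassen's algorithm: 7^(log2(128)) = 7^7 = 823543 multiplications
Savings: 1815848 - 823543 = 992305 multiplications

Standard: 1815848 multiplications (122^3). Strassen: 823543 multiplications (7^7, after padding to 128x128). Strassen reduces 8 recursive multiplications to 7 at each level.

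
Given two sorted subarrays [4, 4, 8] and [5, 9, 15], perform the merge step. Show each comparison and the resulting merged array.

Merging process:

Compare 4 vs 5: take 4 from left. Merged: [4]
Compare 4 vs 5: take 4 from left. Merged: [4, 4]
Compare 8 vs 5: take 5 from right. Merged: [4, 4, 5]
Compare 8 vs 9: take 8 from left. Merged: [4, 4, 5, 8]
Append remaining from right: [9, 15]. Merged: [4, 4, 5, 8, 9, 15]

Final merged array: [4, 4, 5, 8, 9, 15]
Total comparisons: 4

The merged array is [4, 4, 5, 8, 9, 15], requiring 4 comparisons. The merge step runs in O(n) time where n is the total number of elements.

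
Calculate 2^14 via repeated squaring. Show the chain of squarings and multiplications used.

Computing 2^14 by squaring (build up from 2^1; each line after the first costs one multiplication):

2^1 = 2
2^2 = (2^1)^2 = 2^2 = 4
2^3 = 2 * 2^2 = 2 * 4 = 8
2^6 = (2^3)^2 = 8^2 = 64
2^7 = 2 * 2^6 = 2 * 64 = 128
2^14 = (2^7)^2 = 128^2 = 16384

Result: 16384
Multiplications needed: 5 (5 lines after 2^1)

2^14 = 16384. Using exponentiation by squaring, this requires 5 multiplications. The key idea: if the exponent is even, square the half-power; if odd, multiply by the base once.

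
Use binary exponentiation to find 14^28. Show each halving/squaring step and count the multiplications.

Computing 14^28 by squaring (build up from 14^1; each line after the first costs one multiplication):

14^1 = 14
14^2 = (14^1)^2 = 14^2 = 196
14^3 = 14 * 14^2 = 14 * 196 = 2744
14^6 = (14^3)^2 = 2744^2 = 7529536
14^7 = 14 * 14^6 = 14 * 7529536 = 105413504
14^14 = (14^7)^2 = 105413504^2 = 11112006825558016
14^28 = (14^14)^2 = 11112006825558016^2 = 123476695691247935826229781856256

Result: 123476695691247935826229781856256
Multiplications needed: 6 (6 lines after 14^1)

14^28 = 123476695691247935826229781856256. Using exponentiation by squaring, this requires 6 multiplications. The key idea: if the exponent is even, square the half-power; if odd, multiply by the base once.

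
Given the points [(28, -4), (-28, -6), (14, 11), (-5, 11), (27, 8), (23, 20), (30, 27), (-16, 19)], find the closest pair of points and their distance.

Computing all pairwise distances among 8 points:

d((28, -4), (-28, -6)) = 56.0357
d((28, -4), (14, 11)) = 20.5183
d((28, -4), (-5, 11)) = 36.2491
d((28, -4), (27, 8)) = 12.0416
d((28, -4), (23, 20)) = 24.5153
d((28, -4), (30, 27)) = 31.0644
d((28, -4), (-16, 19)) = 49.6488
d((-28, -6), (14, 11)) = 45.31
d((-28, -6), (-5, 11)) = 28.6007
d((-28, -6), (27, 8)) = 56.7539
d((-28, -6), (23, 20)) = 57.2451
d((-28, -6), (30, 27)) = 66.7308
d((-28, -6), (-16, 19)) = 27.7308
d((14, 11), (-5, 11)) = 19.0
d((14, 11), (27, 8)) = 13.3417
d((14, 11), (23, 20)) = 12.7279
d((14, 11), (30, 27)) = 22.6274
d((14, 11), (-16, 19)) = 31.0483
d((-5, 11), (27, 8)) = 32.1403
d((-5, 11), (23, 20)) = 29.4109
d((-5, 11), (30, 27)) = 38.4838
d((-5, 11), (-16, 19)) = 13.6015
d((27, 8), (23, 20)) = 12.6491
d((27, 8), (30, 27)) = 19.2354
d((27, 8), (-16, 19)) = 44.3847
d((23, 20), (30, 27)) = 9.8995 <-- minimum
d((23, 20), (-16, 19)) = 39.0128
d((30, 27), (-16, 19)) = 46.6905

Closest pair: (23, 20) and (30, 27) with distance 9.8995

The closest pair is (23, 20) and (30, 27) with Euclidean distance 9.8995. For 8 points, brute-force pairwise comparison is shown above. For large n, the divide-and-conquer algorithm (sort by x, recurse on halves, check the dividing strip) achieves O(n log n).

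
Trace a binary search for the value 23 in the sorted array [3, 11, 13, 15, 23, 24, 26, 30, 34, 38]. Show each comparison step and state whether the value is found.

Binary search for 23 in [3, 11, 13, 15, 23, 24, 26, 30, 34, 38]:

lo=0, hi=9, mid=4, arr[mid]=23 -> Found target at index 4!

Binary search finds 23 at index 4 after 1 comparisons. The search repeatedly halves the search space by comparing with the middle element.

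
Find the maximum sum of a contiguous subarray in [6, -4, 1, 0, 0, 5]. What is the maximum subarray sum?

Using Kadane's algorithm on [6, -4, 1, 0, 0, 5]:

Scanning through the array:
Position 1 (value -4): max_ending_here = 2, max_so_far = 6
Position 2 (value 1): max_ending_here = 3, max_so_far = 6
Position 3 (value 0): max_ending_here = 3, max_so_far = 6
Position 4 (value 0): max_ending_here = 3, max_so_far = 6
Position 5 (value 5): max_ending_here = 8, max_so_far = 8

Maximum subarray: [6, -4, 1, 0, 0, 5]
Maximum sum: 8

The maximum subarray is [6, -4, 1, 0, 0, 5] with sum 8. This subarray runs from index 0 to index 5.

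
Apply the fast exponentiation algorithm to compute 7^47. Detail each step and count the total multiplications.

Computing 7^47 by squaring (build up from 7^1; each line after the first costs one multiplication):

7^1 = 7
7^2 = (7^1)^2 = 7^2 = 49
7^4 = (7^2)^2 = 49^2 = 2401
7^5 = 7 * 7^4 = 7 * 2401 = 16807
7^10 = (7^5)^2 = 16807^2 = 282475249
7^11 = 7 * 7^10 = 7 * 282475249 = 1977326743
7^22 = (7^11)^2 = 1977326743^2 = 3909821048582988049
7^23 = 7 * 7^22 = 7 * 3909821048582988049 = 27368747340080916343
7^46 = (7^23)^2 = 27368747340080916343^2 = 749048330965186233494494102694564493649
7^47 = 7 * 7^46 = 7 * 749048330965186233494494102694564493649 = 5243338316756303634461458718861951455543

Result: 5243338316756303634461458718861951455543
Multiplications needed: 9 (9 lines after 7^1)

7^47 = 5243338316756303634461458718861951455543. Using exponentiation by squaring, this requires 9 multiplications. The key idea: if the exponent is even, square the half-power; if odd, multiply by the base once.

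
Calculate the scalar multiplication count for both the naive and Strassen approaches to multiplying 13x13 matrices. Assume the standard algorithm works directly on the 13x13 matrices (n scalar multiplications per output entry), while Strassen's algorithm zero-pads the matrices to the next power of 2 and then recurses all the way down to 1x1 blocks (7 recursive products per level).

Matrix multiplication for 13x13 matrices:

Strassen's algorithm requires power-of-2 dimensions. Pad 13x13 to 16x16 (next power of 2).

Standard algorithm: 13^3 = 2197 multiplications
Strassen's algorithm: 7^(log2(16)) = 7^4 = 2401 multiplications
Difference: 2197 - 2401 = -204 (Strassen uses MORE here due to padding overhead — for small or just-over-power-of-2 n, padding can outweigh the per-level savings)

Standard: 2197 multiplications (13^3). Strassen: 2401 multiplications (7^4, after padding to 16x16). Strassen reduces 8 recursive multiplications to 7 at each level.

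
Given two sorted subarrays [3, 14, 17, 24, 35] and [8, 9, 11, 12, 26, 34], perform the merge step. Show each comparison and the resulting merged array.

Merging process:

Compare 3 vs 8: take 3 from left. Merged: [3]
Compare 14 vs 8: take 8 from right. Merged: [3, 8]
Compare 14 vs 9: take 9 from right. Merged: [3, 8, 9]
Compare 14 vs 11: take 11 from right. Merged: [3, 8, 9, 11]
Compare 14 vs 12: take 12 from right. Merged: [3, 8, 9, 11, 12]
Compare 14 vs 26: take 14 from left. Merged: [3, 8, 9, 11, 12, 14]
Compare 17 vs 26: take 17 from left. Merged: [3, 8, 9, 11, 12, 14, 17]
Compare 24 vs 26: take 24 from left. Merged: [3, 8, 9, 11, 12, 14, 17, 24]
Compare 35 vs 26: take 26 from right. Merged: [3, 8, 9, 11, 12, 14, 17, 24, 26]
Compare 35 vs 34: take 34 from right. Merged: [3, 8, 9, 11, 12, 14, 17, 24, 26, 34]
Append remaining from left: [35]. Merged: [3, 8, 9, 11, 12, 14, 17, 24, 26, 34, 35]

Final merged array: [3, 8, 9, 11, 12, 14, 17, 24, 26, 34, 35]
Total comparisons: 10

The merged array is [3, 8, 9, 11, 12, 14, 17, 24, 26, 34, 35], requiring 10 comparisons. The merge step runs in O(n) time where n is the total number of elements.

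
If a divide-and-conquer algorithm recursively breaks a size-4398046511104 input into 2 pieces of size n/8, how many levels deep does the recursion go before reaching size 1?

For divide and conquer with division factor 8:

Problem sizes at each level:
Level 0: 4398046511104
Level 1: 549755813888
Level 2: 68719476736
Level 3: 8589934592
Level 4: 1073741824
Level 5: 134217728
Level 6: 16777216
Level 7: 2097152
Level 8: 262144
Level 9: 32768
Level 10: 4096
Level 11: 512
Level 12: 64
Level 13: 8
Level 14: 1

The root is level 0 and the size-1 base case is level 14 (the tree spans levels 0 through 14, i.e. 15 levels counting the root), so the depth is the number of divisions: log_8(4398046511104) = 14

The recursion tree depth is log_8(4398046511104) = 14. At each level, the problem size is divided by 8, so it takes 14 divisions to reduce to a base case of size 1. The algorithm makes 2 recursive calls at each level.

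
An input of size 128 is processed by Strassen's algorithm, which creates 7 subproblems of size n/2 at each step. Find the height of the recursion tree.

For divide and conquer with division factor 2:

Problem sizes at each level:
Level 0: 128
Level 1: 64
Level 2: 32
Level 3: 16
Level 4: 8
Level 5: 4
Level 6: 2
Level 7: 1

The root is level 0 and the size-1 base case is level 7 (the tree spans levels 0 through 7, i.e. 8 levels counting the root), so the depth is the number of divisions: log_2(128) = 7

The recursion tree depth is log_2(128) = 7. At each level, the problem size is divided by 2, so it takes 7 divisions to reduce to a base case of size 1. The algorithm makes 7 recursive calls at each level.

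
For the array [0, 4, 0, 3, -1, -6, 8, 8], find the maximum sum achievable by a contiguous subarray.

Using Kadane's algorithm on [0, 4, 0, 3, -1, -6, 8, 8]:

Scanning through the array:
Position 1 (value 4): max_ending_here = 4, max_so_far = 4
Position 2 (value 0): max_ending_here = 4, max_so_far = 4
Position 3 (value 3): max_ending_here = 7, max_so_far = 7
Position 4 (value -1): max_ending_here = 6, max_so_far = 7
Position 5 (value -6): max_ending_here = 0, max_so_far = 7
Position 6 (value 8): max_ending_here = 8, max_so_far = 8
Position 7 (value 8): max_ending_here = 16, max_so_far = 16

Maximum subarray: [0, 4, 0, 3, -1, -6, 8, 8]
Maximum sum: 16

The maximum subarray is [0, 4, 0, 3, -1, -6, 8, 8] with sum 16. This subarray runs from index 0 to index 7.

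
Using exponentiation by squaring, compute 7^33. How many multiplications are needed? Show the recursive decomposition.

Computing 7^33 by squaring (build up from 7^1; each line after the first costs one multiplication):

7^1 = 7
7^2 = (7^1)^2 = 7^2 = 49
7^4 = (7^2)^2 = 49^2 = 2401
7^8 = (7^4)^2 = 2401^2 = 5764801
7^16 = (7^8)^2 = 5764801^2 = 33232930569601
7^32 = (7^16)^2 = 33232930569601^2 = 1104427674243920646305299201
7^33 = 7 * 7^32 = 7 * 1104427674243920646305299201 = 7730993719707444524137094407

Result: 7730993719707444524137094407
Multiplications needed: 6 (6 lines after 7^1)

7^33 = 7730993719707444524137094407. Using exponentiation by squaring, this requires 6 multiplications. The key idea: if the exponent is even, square the half-power; if odd, multiply by the base once.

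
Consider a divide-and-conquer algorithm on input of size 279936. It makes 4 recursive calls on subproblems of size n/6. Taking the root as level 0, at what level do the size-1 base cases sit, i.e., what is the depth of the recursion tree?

For divide and conquer with division factor 6:

Problem sizes at each level:
Level 0: 279936
Level 1: 46656
Level 2: 7776
Level 3: 1296
Level 4: 216
Level 5: 36
Level 6: 6
Level 7: 1

The root is level 0 and the size-1 base case is level 7 (the tree spans levels 0 through 7, i.e. 8 levels counting the root), so the depth is the number of divisions: log_6(279936) = 7

The recursion tree depth is log_6(279936) = 7. At each level, the problem size is divided by 6, so it takes 7 divisions to reduce to a base case of size 1. The algorithm makes 4 recursive calls at each level.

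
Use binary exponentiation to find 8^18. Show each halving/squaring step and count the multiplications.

Computing 8^18 by squaring (build up from 8^1; each line after the first costs one multiplication):

8^1 = 8
8^2 = (8^1)^2 = 8^2 = 64
8^4 = (8^2)^2 = 64^2 = 4096
8^8 = (8^4)^2 = 4096^2 = 16777216
8^9 = 8 * 8^8 = 8 * 16777216 = 134217728
8^18 = (8^9)^2 = 134217728^2 = 18014398509481984

Result: 18014398509481984
Multiplications needed: 5 (5 lines after 8^1)

8^18 = 18014398509481984. Using exponentiation by squaring, this requires 5 multiplications. The key idea: if the exponent is even, square the half-power; if odd, multiply by the base once.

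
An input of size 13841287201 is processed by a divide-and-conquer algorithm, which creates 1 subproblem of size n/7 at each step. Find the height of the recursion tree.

For divide and conquer with division factor 7:

Problem sizes at each level:
Level 0: 13841287201
Level 1: 1977326743
Level 2: 282475249
Level 3: 40353607
Level 4: 5764801
Level 5: 823543
Level 6: 117649
Level 7: 16807
Level 8: 2401
Level 9: 343
Level 10: 49
Level 11: 7
Level 12: 1

The root is level 0 and the size-1 base case is level 12 (the tree spans levels 0 through 12, i.e. 13 levels counting the root), so the depth is the number of divisions: log_7(13841287201) = 12

The recursion tree depth is log_7(13841287201) = 12. At each level, the problem size is divided by 7, so it takes 12 divisions to reduce to a base case of size 1. The algorithm makes 1 recursive call at each level.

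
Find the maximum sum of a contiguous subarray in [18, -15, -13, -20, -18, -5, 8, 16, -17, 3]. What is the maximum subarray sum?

Using Kadane's algorithm on [18, -15, -13, -20, -18, -5, 8, 16, -17, 3]:

Scanning through the array:
Position 1 (value -15): max_ending_here = 3, max_so_far = 18
Position 2 (value -13): max_ending_here = -10, max_so_far = 18
Position 3 (value -20): max_ending_here = -20, max_so_far = 18
Position 4 (value -18): max_ending_here = -18, max_so_far = 18
Position 5 (value -5): max_ending_here = -5, max_so_far = 18
Position 6 (value 8): max_ending_here = 8, max_so_far = 18
Position 7 (value 16): max_ending_here = 24, max_so_far = 24
Position 8 (value -17): max_ending_here = 7, max_so_far = 24
Position 9 (value 3): max_ending_here = 10, max_so_far = 24

Maximum subarray: [8, 16]
Maximum sum: 24

The maximum subarray is [8, 16] with sum 24. This subarray runs from index 6 to index 7.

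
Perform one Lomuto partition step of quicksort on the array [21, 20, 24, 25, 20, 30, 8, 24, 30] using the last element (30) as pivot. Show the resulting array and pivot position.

Lomuto partition with pivot = 30:

Initial array: [21, 20, 24, 25, 20, 30, 8, 24, 30]

arr[0]=21 <= 30: swap with position 0, array becomes [21, 20, 24, 25, 20, 30, 8, 24, 30]
arr[1]=20 <= 30: swap with position 1, array becomes [21, 20, 24, 25, 20, 30, 8, 24, 30]
arr[2]=24 <= 30: swap with position 2, array becomes [21, 20, 24, 25, 20, 30, 8, 24, 30]
arr[3]=25 <= 30: swap with position 3, array becomes [21, 20, 24, 25, 20, 30, 8, 24, 30]
arr[4]=20 <= 30: swap with position 4, array becomes [21, 20, 24, 25, 20, 30, 8, 24, 30]
arr[5]=30 <= 30: swap with position 5, array becomes [21, 20, 24, 25, 20, 30, 8, 24, 30]
arr[6]=8 <= 30: swap with position 6, array becomes [21, 20, 24, 25, 20, 30, 8, 24, 30]
arr[7]=24 <= 30: swap with position 7, array becomes [21, 20, 24, 25, 20, 30, 8, 24, 30]

Place pivot at position 8: [21, 20, 24, 25, 20, 30, 8, 24, 30]
Pivot position: 8

After partitioning with pivot 30, the array becomes [21, 20, 24, 25, 20, 30, 8, 24, 30]. The pivot is placed at index 8. All elements to the left of the pivot are <= 30, and all elements to the right are > 30.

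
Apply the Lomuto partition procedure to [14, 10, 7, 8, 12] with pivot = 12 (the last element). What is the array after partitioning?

Lomuto partition with pivot = 12:

Initial array: [14, 10, 7, 8, 12]

arr[0]=14 > 12: no swap
arr[1]=10 <= 12: swap with position 0, array becomes [10, 14, 7, 8, 12]
arr[2]=7 <= 12: swap with position 1, array becomes [10, 7, 14, 8, 12]
arr[3]=8 <= 12: swap with position 2, array becomes [10, 7, 8, 14, 12]

Place pivot at position 3: [10, 7, 8, 12, 14]
Pivot position: 3

After partitioning with pivot 12, the array becomes [10, 7, 8, 12, 14]. The pivot is placed at index 3. All elements to the left of the pivot are <= 12, and all elements to the right are > 12.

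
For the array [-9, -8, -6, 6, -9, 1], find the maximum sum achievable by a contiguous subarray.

Using Kadane's algorithm on [-9, -8, -6, 6, -9, 1]:

Scanning through the array:
Position 1 (value -8): max_ending_here = -8, max_so_far = -8
Position 2 (value -6): max_ending_here = -6, max_so_far = -6
Position 3 (value 6): max_ending_here = 6, max_so_far = 6
Position 4 (value -9): max_ending_here = -3, max_so_far = 6
Position 5 (value 1): max_ending_here = 1, max_so_far = 6

Maximum subarray: [6]
Maximum sum: 6

The maximum subarray is [6] with sum 6. This subarray runs from index 3 to index 3.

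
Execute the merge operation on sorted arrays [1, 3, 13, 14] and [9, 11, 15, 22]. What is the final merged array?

Merging process:

Compare 1 vs 9: take 1 from left. Merged: [1]
Compare 3 vs 9: take 3 from left. Merged: [1, 3]
Compare 13 vs 9: take 9 from right. Merged: [1, 3, 9]
Compare 13 vs 11: take 11 from right. Merged: [1, 3, 9, 11]
Compare 13 vs 15: take 13 from left. Merged: [1, 3, 9, 11, 13]
Compare 14 vs 15: take 14 from left. Merged: [1, 3, 9, 11, 13, 14]
Append remaining from right: [15, 22]. Merged: [1, 3, 9, 11, 13, 14, 15, 22]

Final merged array: [1, 3, 9, 11, 13, 14, 15, 22]
Total comparisons: 6

The merged array is [1, 3, 9, 11, 13, 14, 15, 22], requiring 6 comparisons. The merge step runs in O(n) time where n is the total number of elements.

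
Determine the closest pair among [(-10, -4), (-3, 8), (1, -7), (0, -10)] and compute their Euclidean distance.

Computing all pairwise distances among 4 points:

d((-10, -4), (-3, 8)) = 13.8924
d((-10, -4), (1, -7)) = 11.4018
d((-10, -4), (0, -10)) = 11.6619
d((-3, 8), (1, -7)) = 15.5242
d((-3, 8), (0, -10)) = 18.2483
d((1, -7), (0, -10)) = 3.1623 <-- minimum

Closest pair: (1, -7) and (0, -10) with distance 3.1623

The closest pair is (1, -7) and (0, -10) with Euclidean distance 3.1623. For 4 points, brute-force pairwise comparison is shown above. For large n, the divide-and-conquer algorithm (sort by x, recurse on halves, check the dividing strip) achieves O(n log n).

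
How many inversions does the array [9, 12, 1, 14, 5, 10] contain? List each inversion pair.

Finding inversions in [9, 12, 1, 14, 5, 10]:

(0, 2): arr[0]=9 > arr[2]=1
(0, 4): arr[0]=9 > arr[4]=5
(1, 2): arr[1]=12 > arr[2]=1
(1, 4): arr[1]=12 > arr[4]=5
(1, 5): arr[1]=12 > arr[5]=10
(3, 4): arr[3]=14 > arr[4]=5
(3, 5): arr[3]=14 > arr[5]=10

Total inversions: 7

The array has 7 inversion(s): (0,2), (0,4), (1,2), (1,4), (1,5), (3,4), (3,5). Each pair (i,j) satisfies i < j and arr[i] > arr[j].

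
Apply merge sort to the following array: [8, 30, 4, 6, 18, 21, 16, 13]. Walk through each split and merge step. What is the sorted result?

Merge sort trace:

Split: [8, 30, 4, 6, 18, 21, 16, 13] -> [8, 30, 4, 6] and [18, 21, 16, 13]
  Split: [8, 30, 4, 6] -> [8, 30] and [4, 6]
    Split: [8, 30] -> [8] and [30]
    Merge: [8] + [30] -> [8, 30]
    Split: [4, 6] -> [4] and [6]
    Merge: [4] + [6] -> [4, 6]
  Merge: [8, 30] + [4, 6] -> [4, 6, 8, 30]
  Split: [18, 21, 16, 13] -> [18, 21] and [16, 13]
    Split: [18, 21] -> [18] and [21]
    Merge: [18] + [21] -> [18, 21]
    Split: [16, 13] -> [16] and [13]
    Merge: [16] + [13] -> [13, 16]
  Merge: [18, 21] + [13, 16] -> [13, 16, 18, 21]
Merge: [4, 6, 8, 30] + [13, 16, 18, 21] -> [4, 6, 8, 13, 16, 18, 21, 30]

Final sorted array: [4, 6, 8, 13, 16, 18, 21, 30]

The merge sort proceeds by recursively splitting the array and merging sorted halves.
After all merges, the sorted array is [4, 6, 8, 13, 16, 18, 21, 30].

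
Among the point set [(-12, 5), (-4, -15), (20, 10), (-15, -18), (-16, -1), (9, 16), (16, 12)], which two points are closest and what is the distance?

Computing all pairwise distances among 7 points:

d((-12, 5), (-4, -15)) = 21.5407
d((-12, 5), (20, 10)) = 32.3883
d((-12, 5), (-15, -18)) = 23.1948
d((-12, 5), (-16, -1)) = 7.2111
d((-12, 5), (9, 16)) = 23.7065
d((-12, 5), (16, 12)) = 28.8617
d((-4, -15), (20, 10)) = 34.6554
d((-4, -15), (-15, -18)) = 11.4018
d((-4, -15), (-16, -1)) = 18.4391
d((-4, -15), (9, 16)) = 33.6155
d((-4, -15), (16, 12)) = 33.6006
d((20, 10), (-15, -18)) = 44.8219
d((20, 10), (-16, -1)) = 37.6431
d((20, 10), (9, 16)) = 12.53
d((20, 10), (16, 12)) = 4.4721 <-- minimum
d((-15, -18), (-16, -1)) = 17.0294
d((-15, -18), (9, 16)) = 41.6173
d((-15, -18), (16, 12)) = 43.1393
d((-16, -1), (9, 16)) = 30.2324
d((-16, -1), (16, 12)) = 34.5398
d((9, 16), (16, 12)) = 8.0623

Closest pair: (20, 10) and (16, 12) with distance 4.4721

The closest pair is (20, 10) and (16, 12) with Euclidean distance 4.4721. For 7 points, brute-force pairwise comparison is shown above. For large n, the divide-and-conquer algorithm (sort by x, recurse on halves, check the dividing strip) achieves O(n log n).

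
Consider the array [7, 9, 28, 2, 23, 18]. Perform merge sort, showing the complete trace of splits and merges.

Merge sort trace:

Split: [7, 9, 28, 2, 23, 18] -> [7, 9, 28] and [2, 23, 18]
  Split: [7, 9, 28] -> [7] and [9, 28]
    Split: [9, 28] -> [9] and [28]
    Merge: [9] + [28] -> [9, 28]
  Merge: [7] + [9, 28] -> [7, 9, 28]
  Split: [2, 23, 18] -> [2] and [23, 18]
    Split: [23, 18] -> [23] and [18]
    Merge: [23] + [18] -> [18, 23]
  Merge: [2] + [18, 23] -> [2, 18, 23]
Merge: [7, 9, 28] + [2, 18, 23] -> [2, 7, 9, 18, 23, 28]

Final sorted array: [2, 7, 9, 18, 23, 28]

The merge sort proceeds by recursively splitting the array and merging sorted halves.
After all merges, the sorted array is [2, 7, 9, 18, 23, 28].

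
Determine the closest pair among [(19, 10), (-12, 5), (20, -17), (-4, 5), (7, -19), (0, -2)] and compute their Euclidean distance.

Computing all pairwise distances among 6 points:

d((19, 10), (-12, 5)) = 31.4006
d((19, 10), (20, -17)) = 27.0185
d((19, 10), (-4, 5)) = 23.5372
d((19, 10), (7, -19)) = 31.3847
d((19, 10), (0, -2)) = 22.4722
d((-12, 5), (20, -17)) = 38.833
d((-12, 5), (-4, 5)) = 8.0 <-- minimum
d((-12, 5), (7, -19)) = 30.6105
d((-12, 5), (0, -2)) = 13.8924
d((20, -17), (-4, 5)) = 32.5576
d((20, -17), (7, -19)) = 13.1529
d((20, -17), (0, -2)) = 25.0
d((-4, 5), (7, -19)) = 26.4008
d((-4, 5), (0, -2)) = 8.0623
d((7, -19), (0, -2)) = 18.3848

Closest pair: (-12, 5) and (-4, 5) with distance 8.0

The closest pair is (-12, 5) and (-4, 5) with Euclidean distance 8.0. For 6 points, brute-force pairwise comparison is shown above. For large n, the divide-and-conquer algorithm (sort by x, recurse on halves, check the dividing strip) achieves O(n log n).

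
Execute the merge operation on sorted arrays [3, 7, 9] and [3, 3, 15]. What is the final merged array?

Merging process:

Compare 3 vs 3: take 3 from left. Merged: [3]
Compare 7 vs 3: take 3 from right. Merged: [3, 3]
Compare 7 vs 3: take 3 from right. Merged: [3, 3, 3]
Compare 7 vs 15: take 7 from left. Merged: [3, 3, 3, 7]
Compare 9 vs 15: take 9 from left. Merged: [3, 3, 3, 7, 9]
Append remaining from right: [15]. Merged: [3, 3, 3, 7, 9, 15]

Final merged array: [3, 3, 3, 7, 9, 15]
Total comparisons: 5

The merged array is [3, 3, 3, 7, 9, 15], requiring 5 comparisons. The merge step runs in O(n) time where n is the total number of elements.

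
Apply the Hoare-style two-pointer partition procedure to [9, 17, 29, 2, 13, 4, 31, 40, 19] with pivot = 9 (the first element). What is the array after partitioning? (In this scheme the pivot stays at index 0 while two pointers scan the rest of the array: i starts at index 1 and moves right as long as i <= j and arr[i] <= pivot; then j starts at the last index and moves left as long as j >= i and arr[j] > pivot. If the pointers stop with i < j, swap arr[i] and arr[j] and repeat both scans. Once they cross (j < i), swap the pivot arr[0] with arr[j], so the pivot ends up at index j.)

Hoare-style two-pointer partition with pivot = 9:

Initial array: [9, 17, 29, 2, 13, 4, 31, 40, 19]

Pointers start at i = 1, j = 8.
i stops at index 1 (arr[1]=17 > 9), j stops at index 5 (arr[5]=4 <= 9): swap arr[1] and arr[5], array becomes [9, 4, 29, 2, 13, 17, 31, 40, 19]
i stops at index 2 (arr[2]=29 > 9), j stops at index 3 (arr[3]=2 <= 9): swap arr[2] and arr[3], array becomes [9, 4, 2, 29, 13, 17, 31, 40, 19]
i ends at 3, j ends at 2: the pointers have crossed (j < i), so scanning stops.

Swap pivot arr[0] with arr[2] to place pivot at position 2: [2, 4, 9, 29, 13, 17, 31, 40, 19]
Pivot position: 2

After partitioning with pivot 9, the array becomes [2, 4, 9, 29, 13, 17, 31, 40, 19]. The pivot is placed at index 2. All elements to the left of the pivot are <= 9, and all elements to the right are > 9.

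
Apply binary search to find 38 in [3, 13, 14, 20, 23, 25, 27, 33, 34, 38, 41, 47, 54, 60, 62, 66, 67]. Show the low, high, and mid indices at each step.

Binary search for 38 in [3, 13, 14, 20, 23, 25, 27, 33, 34, 38, 41, 47, 54, 60, 62, 66, 67]:

lo=0, hi=16, mid=8, arr[mid]=34 -> 34 < 38, search right half
lo=9, hi=16, mid=12, arr[mid]=54 -> 54 > 38, search left half
lo=9, hi=11, mid=10, arr[mid]=41 -> 41 > 38, search left half
lo=9, hi=9, mid=9, arr[mid]=38 -> Found target at index 9!

Binary search finds 38 at index 9 after 4 comparisons. The search repeatedly halves the search space by comparing with the middle element.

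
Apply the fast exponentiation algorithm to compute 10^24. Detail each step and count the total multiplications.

Computing 10^24 by squaring (build up from 10^1; each line after the first costs one multiplication):

10^1 = 10
10^2 = (10^1)^2 = 10^2 = 100
10^3 = 10 * 10^2 = 10 * 100 = 1000
10^6 = (10^3)^2 = 1000^2 = 1000000
10^12 = (10^6)^2 = 1000000^2 = 1000000000000
10^24 = (10^12)^2 = 1000000000000^2 = 1000000000000000000000000

Result: 1000000000000000000000000
Multiplications needed: 5 (5 lines after 10^1)

10^24 = 1000000000000000000000000. Using exponentiation by squaring, this requires 5 multiplications. The key idea: if the exponent is even, square the half-power; if odd, multiply by the base once.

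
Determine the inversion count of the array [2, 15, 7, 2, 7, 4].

Finding inversions in [2, 15, 7, 2, 7, 4]:

(1, 2): arr[1]=15 > arr[2]=7
(1, 3): arr[1]=15 > arr[3]=2
(1, 4): arr[1]=15 > arr[4]=7
(1, 5): arr[1]=15 > arr[5]=4
(2, 3): arr[2]=7 > arr[3]=2
(2, 5): arr[2]=7 > arr[5]=4
(4, 5): arr[4]=7 > arr[5]=4

Total inversions: 7

The array has 7 inversion(s): (1,2), (1,3), (1,4), (1,5), (2,3), (2,5), (4,5). Each pair (i,j) satisfies i < j and arr[i] > arr[j].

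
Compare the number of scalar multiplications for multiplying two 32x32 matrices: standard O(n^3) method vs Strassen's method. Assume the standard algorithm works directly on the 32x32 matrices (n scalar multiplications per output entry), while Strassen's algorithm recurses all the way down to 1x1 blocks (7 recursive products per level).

Matrix multiplication for 32x32 matrices:

Standard algorithm: 32^3 = 32768 multiplications
Strassen's algorithm: 7^(log2(32)) = 7^5 = 16807 multiplications
Savings: 32768 - 16807 = 15961 multiplications

Standard: 32768 multiplications (32^3). Strassen: 16807 multiplications (7^5). Strassen reduces 8 recursive multiplications to 7 at each level.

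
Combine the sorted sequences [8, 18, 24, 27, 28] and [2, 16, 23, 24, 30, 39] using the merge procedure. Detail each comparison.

Merging process:

Compare 8 vs 2: take 2 from right. Merged: [2]
Compare 8 vs 16: take 8 from left. Merged: [2, 8]
Compare 18 vs 16: take 16 from right. Merged: [2, 8, 16]
Compare 18 vs 23: take 18 from left. Merged: [2, 8, 16, 18]
Compare 24 vs 23: take 23 from right. Merged: [2, 8, 16, 18, 23]
Compare 24 vs 24: take 24 from left. Merged: [2, 8, 16, 18, 23, 24]
Compare 27 vs 24: take 24 from right. Merged: [2, 8, 16, 18, 23, 24, 24]
Compare 27 vs 30: take 27 from left. Merged: [2, 8, 16, 18, 23, 24, 24, 27]
Compare 28 vs 30: take 28 from left. Merged: [2, 8, 16, 18, 23, 24, 24, 27, 28]
Append remaining from right: [30, 39]. Merged: [2, 8, 16, 18, 23, 24, 24, 27, 28, 30, 39]

Final merged array: [2, 8, 16, 18, 23, 24, 24, 27, 28, 30, 39]
Total comparisons: 9

The merged array is [2, 8, 16, 18, 23, 24, 24, 27, 28, 30, 39], requiring 9 comparisons. The merge step runs in O(n) time where n is the total number of elements.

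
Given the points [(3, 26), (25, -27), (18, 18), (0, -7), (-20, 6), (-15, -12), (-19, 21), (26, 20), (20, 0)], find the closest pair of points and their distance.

Computing all pairwise distances among 9 points:

d((3, 26), (25, -27)) = 57.3847
d((3, 26), (18, 18)) = 17.0
d((3, 26), (0, -7)) = 33.1361
d((3, 26), (-20, 6)) = 30.4795
d((3, 26), (-15, -12)) = 42.0476
d((3, 26), (-19, 21)) = 22.561
d((3, 26), (26, 20)) = 23.7697
d((3, 26), (20, 0)) = 31.0644
d((25, -27), (18, 18)) = 45.5412
d((25, -27), (0, -7)) = 32.0156
d((25, -27), (-20, 6)) = 55.8032
d((25, -27), (-15, -12)) = 42.72
d((25, -27), (-19, 21)) = 65.1153
d((25, -27), (26, 20)) = 47.0106
d((25, -27), (20, 0)) = 27.4591
d((18, 18), (0, -7)) = 30.8058
d((18, 18), (-20, 6)) = 39.8497
d((18, 18), (-15, -12)) = 44.5982
d((18, 18), (-19, 21)) = 37.1214
d((18, 18), (26, 20)) = 8.2462 <-- minimum
d((18, 18), (20, 0)) = 18.1108
d((0, -7), (-20, 6)) = 23.8537
d((0, -7), (-15, -12)) = 15.8114
d((0, -7), (-19, 21)) = 33.8378
d((0, -7), (26, 20)) = 37.4833
d((0, -7), (20, 0)) = 21.1896
d((-20, 6), (-15, -12)) = 18.6815
d((-20, 6), (-19, 21)) = 15.0333
d((-20, 6), (26, 20)) = 48.0833
d((-20, 6), (20, 0)) = 40.4475
d((-15, -12), (-19, 21)) = 33.2415
d((-15, -12), (26, 20)) = 52.0096
d((-15, -12), (20, 0)) = 37.0
d((-19, 21), (26, 20)) = 45.0111
d((-19, 21), (20, 0)) = 44.2945
d((26, 20), (20, 0)) = 20.8806

Closest pair: (18, 18) and (26, 20) with distance 8.2462

The closest pair is (18, 18) and (26, 20) with Euclidean distance 8.2462. For 9 points, brute-force pairwise comparison is shown above. For large n, the divide-and-conquer algorithm (sort by x, recurse on halves, check the dividing strip) achieves O(n log n).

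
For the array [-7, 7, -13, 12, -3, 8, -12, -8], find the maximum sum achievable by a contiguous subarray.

Using Kadane's algorithm on [-7, 7, -13, 12, -3, 8, -12, -8]:

Scanning through the array:
Position 1 (value 7): max_ending_here = 7, max_so_far = 7
Position 2 (value -13): max_ending_here = -6, max_so_far = 7
Position 3 (value 12): max_ending_here = 12, max_so_far = 12
Position 4 (value -3): max_ending_here = 9, max_so_far = 12
Position 5 (value 8): max_ending_here = 17, max_so_far = 17
Position 6 (value -12): max_ending_here = 5, max_so_far = 17
Position 7 (value -8): max_ending_here = -3, max_so_far = 17

Maximum subarray: [12, -3, 8]
Maximum sum: 17

The maximum subarray is [12, -3, 8] with sum 17. This subarray runs from index 3 to index 5.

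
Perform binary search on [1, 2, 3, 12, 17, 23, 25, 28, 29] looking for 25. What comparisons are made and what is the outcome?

Binary search for 25 in [1, 2, 3, 12, 17, 23, 25, 28, 29]:

lo=0, hi=8, mid=4, arr[mid]=17 -> 17 < 25, search right half
lo=5, hi=8, mid=6, arr[mid]=25 -> Found target at index 6!

Binary search finds 25 at index 6 after 2 comparisons. The search repeatedly halves the search space by comparing with the middle element.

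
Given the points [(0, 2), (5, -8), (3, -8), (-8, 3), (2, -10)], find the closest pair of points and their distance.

Computing all pairwise distances among 5 points:

d((0, 2), (5, -8)) = 11.1803
d((0, 2), (3, -8)) = 10.4403
d((0, 2), (-8, 3)) = 8.0623
d((0, 2), (2, -10)) = 12.1655
d((5, -8), (3, -8)) = 2.0 <-- minimum
d((5, -8), (-8, 3)) = 17.0294
d((5, -8), (2, -10)) = 3.6056
d((3, -8), (-8, 3)) = 15.5563
d((3, -8), (2, -10)) = 2.2361
d((-8, 3), (2, -10)) = 16.4012

Closest pair: (5, -8) and (3, -8) with distance 2.0

The closest pair is (5, -8) and (3, -8) with Euclidean distance 2.0. For 5 points, brute-force pairwise comparison is shown above. For large n, the divide-and-conquer algorithm (sort by x, recurse on halves, check the dividing strip) achieves O(n log n).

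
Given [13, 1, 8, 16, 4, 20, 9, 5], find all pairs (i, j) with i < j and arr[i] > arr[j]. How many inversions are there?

Finding inversions in [13, 1, 8, 16, 4, 20, 9, 5]:

(0, 1): arr[0]=13 > arr[1]=1
(0, 2): arr[0]=13 > arr[2]=8
(0, 4): arr[0]=13 > arr[4]=4
(0, 6): arr[0]=13 > arr[6]=9
(0, 7): arr[0]=13 > arr[7]=5
(2, 4): arr[2]=8 > arr[4]=4
(2, 7): arr[2]=8 > arr[7]=5
(3, 4): arr[3]=16 > arr[4]=4
(3, 6): arr[3]=16 > arr[6]=9
(3, 7): arr[3]=16 > arr[7]=5
(5, 6): arr[5]=20 > arr[6]=9
(5, 7): arr[5]=20 > arr[7]=5
(6, 7): arr[6]=9 > arr[7]=5

Total inversions: 13

The array has 13 inversion(s): (0,1), (0,2), (0,4), (0,6), (0,7), (2,4), (2,7), (3,4), (3,6), (3,7), (5,6), (5,7), (6,7). Each pair (i,j) satisfies i < j and arr[i] > arr[j].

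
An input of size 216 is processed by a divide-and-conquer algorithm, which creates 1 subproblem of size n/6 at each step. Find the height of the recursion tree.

For divide and conquer with division factor 6:

Problem sizes at each level:
Level 0: 216
Level 1: 36
Level 2: 6
Level 3: 1

The root is level 0 and the size-1 base case is level 3 (the tree spans levels 0 through 3, i.e. 4 levels counting the root), so the depth is the number of divisions: log_6(216) = 3

The recursion tree depth is log_6(216) = 3. At each level, the problem size is divided by 6, so it takes 3 divisions to reduce to a base case of size 1. The algorithm makes 1 recursive call at each level.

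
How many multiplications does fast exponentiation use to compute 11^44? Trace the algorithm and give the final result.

Computing 11^44 by squaring (build up from 11^1; each line after the first costs one multiplication):

11^1 = 11
11^2 = (11^1)^2 = 11^2 = 121
11^4 = (11^2)^2 = 121^2 = 14641
11^5 = 11 * 11^4 = 11 * 14641 = 161051
11^10 = (11^5)^2 = 161051^2 = 25937424601
11^11 = 11 * 11^10 = 11 * 25937424601 = 285311670611
11^22 = (11^11)^2 = 285311670611^2 = 81402749386839761113321
11^44 = (11^22)^2 = 81402749386839761113321^2 = 6626407607736641103900260617069258125403649041

Result: 6626407607736641103900260617069258125403649041
Multiplications needed: 7 (7 lines after 11^1)

11^44 = 6626407607736641103900260617069258125403649041. Using exponentiation by squaring, this requires 7 multiplications. The key idea: if the exponent is even, square the half-power; if odd, multiply by the base once.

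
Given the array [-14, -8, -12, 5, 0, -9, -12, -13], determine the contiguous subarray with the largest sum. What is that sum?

Using Kadane's algorithm on [-14, -8, -12, 5, 0, -9, -12, -13]:

Scanning through the array:
Position 1 (value -8): max_ending_here = -8, max_so_far = -8
Position 2 (value -12): max_ending_here = -12, max_so_far = -8
Position 3 (value 5): max_ending_here = 5, max_so_far = 5
Position 4 (value 0): max_ending_here = 5, max_so_far = 5
Position 5 (value -9): max_ending_here = -4, max_so_far = 5
Position 6 (value -12): max_ending_here = -12, max_so_far = 5
Position 7 (value -13): max_ending_here = -13, max_so_far = 5

Maximum subarray: [5]
Maximum sum: 5

The maximum subarray is [5] with sum 5. This subarray runs from index 3 to index 3.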